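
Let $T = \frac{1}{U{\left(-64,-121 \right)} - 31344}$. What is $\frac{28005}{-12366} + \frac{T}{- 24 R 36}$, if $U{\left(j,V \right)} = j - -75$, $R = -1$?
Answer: $- \frac{14039690869}{6199422048} \approx -2.2647$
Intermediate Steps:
$U{\left(j,V \right)} = 75 + j$ ($U{\left(j,V \right)} = j + 75 = 75 + j$)
$T = - \frac{1}{31333}$ ($T = \frac{1}{\left(75 - 64\right) - 31344} = \frac{1}{11 - 31344} = \frac{1}{-31333} = - \frac{1}{31333} \approx -3.1915 \cdot 10^{-5}$)
$\frac{28005}{-12366} + \frac{T}{- 24 R 36} = \frac{28005}{-12366} - \frac{1}{31333 \left(-24\right) \left(-1\right) 36} = 28005 \left(- \frac{1}{12366}\right) - \frac{1}{31333 \cdot 24 \cdot 36} = - \frac{9335}{4122} - \frac{1}{31333 \cdot 864} = - \frac{9335}{4122} - \frac{1}{27071712} = - \frac{14039690869}{6199422048}$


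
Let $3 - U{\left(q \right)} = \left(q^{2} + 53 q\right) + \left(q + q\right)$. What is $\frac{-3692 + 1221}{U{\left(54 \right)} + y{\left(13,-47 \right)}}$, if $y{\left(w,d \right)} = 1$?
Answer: $\frac{2471}{5882} \approx 0.4201$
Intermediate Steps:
$U{\left(q \right)} = 3 - q^{2} - 55 q$ ($U{\left(q \right)} = 3 - \left(\left(q^{2} + 53 q\right) + \left(q + q\right)\right) = 3 - \left(\left(q^{2} + 53 q\right) + 2 q\right) = 3 - \left(q^{2} + 55 q\right) = 3 - q^{2} - 55 q$)
$\frac{-3692 + 1221}{U{\left(54 \right)} + y{\left(13,-47 \right)}} = \frac{-3692 + 1221}{\left(3 - 54^{2} - 2970\right) + 1} = - \frac{2471}{\left(3 - 2916 - 2970\right) + 1} = - \frac{2471}{-5883 + 1} = - \frac{2471}{-5882} = \left(-2471\right) \left(- \frac{1}{5882}\right) = \frac{2471}{5882}$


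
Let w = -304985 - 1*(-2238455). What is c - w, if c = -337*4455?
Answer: -3434805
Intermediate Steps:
c = -1501335 (c = -1*1501335 = -1501335)
w = 1933470 (w = -304985 + 2238455 = 1933470)
c - w = -1501335 - 1*1933470 = -1501335 - 1933470 = -3434805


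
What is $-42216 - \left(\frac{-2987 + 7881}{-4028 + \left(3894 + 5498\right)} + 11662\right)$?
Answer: $- \frac{144503243}{2682} \approx -53879.0$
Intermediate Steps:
$-42216 - \left(\frac{-2987 + 7881}{-4028 + \left(3894 + 5498\right)} + 11662\right) = -42216 - \left(\frac{4894}{-4028 + 9392} + 11662\right) = -42216 - \left(\frac{4894}{5364} + 11662\right) = -42216 - \left(4894 \cdot \frac{1}{5364} + 11662\right) = -42216 - \left(\frac{2447}{2682} + 11662\right) = -42216 - \frac{31279931}{2682} = - \frac{144503243}{2682}$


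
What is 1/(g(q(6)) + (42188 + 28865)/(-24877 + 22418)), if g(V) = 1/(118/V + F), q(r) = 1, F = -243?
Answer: -307375/8884084 ≈ -0.034598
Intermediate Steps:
g(V) = 1/(-243 + 118/V) (g(V) = 1/(118/V - 243) = 1/(-243 + 118/V))
1/(g(q(6)) + (42188 + 28865)/(-24877 + 22418)) = 1/(-1*1/(-118 + 243*1) + (42188 + 28865)/(-24877 + 22418)) = 1/(-1*1/(-118 + 243) + 71053/(-2459)) = 1/(-1*1/125 + 71053*(-1/2459)) = 1/(-1*1*1/125 - 71053/2459) = 1/(-1/125 - 71053/2459) = 1/(-8884084/307375) = -307375/8884084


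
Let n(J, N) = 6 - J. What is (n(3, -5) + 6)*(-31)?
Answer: -279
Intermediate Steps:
(n(3, -5) + 6)*(-31) = ((6 - 1*3) + 6)*(-31) = ((6 - 3) + 6)*(-31) = (3 + 6)*(-31) = 9*(-31) = -279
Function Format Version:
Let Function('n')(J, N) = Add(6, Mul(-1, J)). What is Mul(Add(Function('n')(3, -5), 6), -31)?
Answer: -279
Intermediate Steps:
Mul(Add(Function('n')(3, -5), 6), -31) = Mul(Add(Add(6, Mul(-1, 3)), 6), -31) = Mul(Add(Add(6, -3), 6), -31) = Mul(Add(3, 6), -31) = Mul(9, -31) = -279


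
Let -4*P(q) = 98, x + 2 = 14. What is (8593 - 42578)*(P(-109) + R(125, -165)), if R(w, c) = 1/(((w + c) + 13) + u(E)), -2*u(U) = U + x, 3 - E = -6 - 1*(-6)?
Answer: 115039225/138 ≈ 8.3362e+5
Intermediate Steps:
x = 12 (x = -2 + 14 = 12)
P(q) = -49/2 (P(q) = -1/4*98 = -49/2)
E = 3 (E = 3 - (-6 - 1*(-6)) = 3 - (-6 + 6) = 3 - 1*0 = 3 + 0 = 3)
u(U) = -6 - U/2 (u(U) = -(U + 12)/2 = -(12 + U)/2 = -6 - U/2)
R(w, c) = 1/(11/2 + c + w) (R(w, c) = 1/(((w + c) + 13) + (-6 - 1/2*3)) = 1/(((c + w) + 13) + (-6 - 3/2)) = 1/((13 + c + w) - 15/2) = 1/(11/2 + c + w))
(8593 - 42578)*(P(-109) + R(125, -165)) = (8593 - 42578)*(-49/2 + 2/(11 + 2*(-165) + 2*125)) = -33985*(-49/2 + 2/(11 - 330 + 250)) = -33985*(-49/2 + 2/(-69)) = -33985*(-49/2 + 2*(-1/69)) = -33985*(-49/2 - 2/69) = -33985*(-3385/138) = 115039225/138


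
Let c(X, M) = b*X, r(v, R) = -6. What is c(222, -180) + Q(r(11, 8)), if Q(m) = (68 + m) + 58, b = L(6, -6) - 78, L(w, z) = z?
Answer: -18528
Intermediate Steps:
b = -84 (b = -6 - 78 = -84)
c(X, M) = -84*X
Q(m) = 126 + m
c(222, -180) + Q(r(11, 8)) = -84*222 + (126 - 6) = -18648 + 120 = -18528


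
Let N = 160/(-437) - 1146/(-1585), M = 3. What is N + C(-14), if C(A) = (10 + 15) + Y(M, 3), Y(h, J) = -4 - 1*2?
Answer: 13407457/692645 ≈ 19.357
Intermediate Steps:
Y(h, J) = -6 (Y(h, J) = -4 - 2 = -6)
N = 247202/692645 (N = 160*(-1/437) - 1146*(-1/1585) = -160/437 + 1146/1585 = 247202/692645 ≈ 0.35690)
C(A) = 19 (C(A) = (10 + 15) - 6 = 25 - 6 = 19)
N + C(-14) = 247202/692645 + 19 = 13407457/692645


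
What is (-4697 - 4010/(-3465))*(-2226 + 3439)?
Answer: -3947367647/693 ≈ -5.6961e+6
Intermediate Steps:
(-4697 - 4010/(-3465))*(-2226 + 3439) = (-4697 - 4010*(-1/3465))*1213 = (-4697 + 802/693)*1213 = -3254219/693*1213 = -3947367647/693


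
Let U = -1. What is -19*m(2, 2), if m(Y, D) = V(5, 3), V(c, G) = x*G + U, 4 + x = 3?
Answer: 76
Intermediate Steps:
x = -1 (x = -4 + 3 = -1)
V(c, G) = -1 - G (V(c, G) = -G - 1 = -1 - G)
m(Y, D) = -4 (m(Y, D) = -1 - 1*3 = -1 - 3 = -4)
-19*m(2, 2) = -19*(-4) = 76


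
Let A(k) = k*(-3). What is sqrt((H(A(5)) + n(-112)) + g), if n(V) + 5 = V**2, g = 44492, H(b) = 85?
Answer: 2*sqrt(14279) ≈ 238.99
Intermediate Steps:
A(k) = -3*k
n(V) = -5 + V**2
sqrt((H(A(5)) + n(-112)) + g) = sqrt((85 + (-5 + (-112)**2)) + 44492) = sqrt((85 + (-5 + 12544)) + 44492) = sqrt((85 + 12539) + 44492) = sqrt(12624 + 44492) = sqrt(57116) = 2*sqrt(14279)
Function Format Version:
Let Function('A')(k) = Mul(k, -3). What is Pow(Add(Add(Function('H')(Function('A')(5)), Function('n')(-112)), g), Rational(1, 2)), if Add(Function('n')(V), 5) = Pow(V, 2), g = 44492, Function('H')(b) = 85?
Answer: Mul(2, Pow(14279, Rational(1, 2))) ≈ 238.99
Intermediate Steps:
Function('A')(k) = Mul(-3, k)
Function('n')(V) = Add(-5, Pow(V, 2))
Pow(Add(Add(Function('H')(Function('A')(5)), Function('n')(-112)), g), Rational(1, 2)) = Pow(Add(Add(85, Add(-5, Pow(-112, 2))), 44492), Rational(1, 2)) = Pow(Add(Add(85, Add(-5, 12544)), 44492), Rational(1, 2)) = Pow(Add(Add(85, 12539), 44492), Rational(1, 2)) = Pow(Add(12624, 44492), Rational(1, 2)) = Pow(57116, Rational(1, 2)) = Mul(2, Pow(14279, Rational(1, 2)))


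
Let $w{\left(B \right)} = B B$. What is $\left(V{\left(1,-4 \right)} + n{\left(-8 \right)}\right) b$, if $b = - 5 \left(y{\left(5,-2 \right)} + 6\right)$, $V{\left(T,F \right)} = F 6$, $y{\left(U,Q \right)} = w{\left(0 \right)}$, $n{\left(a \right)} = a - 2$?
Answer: $1020$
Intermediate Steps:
$n{\left(a \right)} = -2 + a$ ($n{\left(a \right)} = a - 2 = -2 + a$)
$w{\left(B \right)} = B^{2}$
$y{\left(U,Q \right)} = 0$ ($y{\left(U,Q \right)} = 0^{2} = 0$)
$V{\left(T,F \right)} = 6 F$
$b = -30$ ($b = - 5 \left(0 + 6\right) = \left(-5\right) 6 = -30$)
$\left(V{\left(1,-4 \right)} + n{\left(-8 \right)}\right) b = \left(6 \left(-4\right) - 10\right) \left(-30\right) = \left(-24 - 10\right) \left(-30\right) = \left(-34\right) \left(-30\right) = 1020$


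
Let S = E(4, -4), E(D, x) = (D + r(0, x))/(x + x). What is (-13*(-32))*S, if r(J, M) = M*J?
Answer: -208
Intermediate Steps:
r(J, M) = J*M
E(D, x) = D/(2*x) (E(D, x) = (D + 0*x)/(x + x) = (D + 0)/((2*x)) = D*(1/(2*x)) = D/(2*x))
S = -1/2 (S = (1/2)*4/(-4) = (1/2)*4*(-1/4) = -1/2 ≈ -0.50000)
(-13*(-32))*S = -13*(-32)*(-1/2) = 416*(-1/2) = -208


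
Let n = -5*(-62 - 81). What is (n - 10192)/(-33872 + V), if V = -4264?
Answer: 3159/12712 ≈ 0.24851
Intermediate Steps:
n = 715 (n = -5*(-143) = 715)
(n - 10192)/(-33872 + V) = (715 - 10192)/(-33872 - 4264) = -9477/(-38136) = -9477*(-1/38136) = 3159/12712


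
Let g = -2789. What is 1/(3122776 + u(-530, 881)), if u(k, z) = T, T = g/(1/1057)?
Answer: 1/174803 ≈ 5.7207e-6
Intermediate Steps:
T = -2947973 (T = -2789/(1/1057) = -2789/1/1057 = -2789*1057 = -2947973)
u(k, z) = -2947973
1/(3122776 + u(-530, 881)) = 1/(3122776 - 2947973) = 1/174803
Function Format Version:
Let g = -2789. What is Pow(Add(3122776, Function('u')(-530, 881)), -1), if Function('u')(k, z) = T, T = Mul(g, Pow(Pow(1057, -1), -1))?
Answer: Rational(1, 174803) ≈ 5.7207e-6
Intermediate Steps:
T = -2947973 (T = Mul(-2789, Pow(Pow(1057, -1), -1)) = Mul(-2789, Pow(Rational(1, 1057), -1)) = Mul(-2789, 1057) = -2947973)
Function('u')(k, z) = -2947973
Pow(Add(3122776, Function('u')(-530, 881)), -1) = Pow(Add(3122776, -2947973), -1) = Pow(174803, -1) = Rational(1, 174803)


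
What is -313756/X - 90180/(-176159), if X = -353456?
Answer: 21786401321/15566113876 ≈ 1.3996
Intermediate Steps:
-313756/X - 90180/(-176159) = -313756/(-353456) - 90180/(-176159) = -313756*(-1/353456) - 90180*(-1/176159) = 78439/88364 + 90180/176159 = 21786401321/15566113876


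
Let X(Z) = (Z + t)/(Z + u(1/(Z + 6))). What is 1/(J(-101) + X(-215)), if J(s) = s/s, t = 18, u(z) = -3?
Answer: 218/415 ≈ 0.52530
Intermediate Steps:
J(s) = 1
X(Z) = (18 + Z)/(-3 + Z) (X(Z) = (Z + 18)/(Z - 3) = (18 + Z)/(-3 + Z))
1/(J(-101) + X(-215)) = 1/(1 + (18 - 215)/(-3 - 215)) = 1/(1 - 197/(-218)) = 1/(1 - 1/218*(-197)) = 1/(1 + 197/218) = 1/(415/218) = 218/415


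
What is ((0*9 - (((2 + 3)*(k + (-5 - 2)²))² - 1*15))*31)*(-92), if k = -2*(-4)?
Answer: 231610920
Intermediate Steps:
k = 8
((0*9 - (((2 + 3)*(k + (-5 - 2)²))² - 1*15))*31)*(-92) = ((0*9 - (((2 + 3)*(8 + (-5 - 2)²))² - 1*15))*31)*(-92) = ((0 - ((5*(8 + (-7)²))² - 15))*31)*(-92) = ((0 - ((5*(8 + 49))² - 15))*31)*(-92) = ((0 - ((5*57)² - 15))*31)*(-92) = ((0 - (285² - 15))*31)*(-92) = ((0 - (81225 - 15))*31)*(-92) = ((0 - 1*81210)*31)*(-92) = ((0 - 81210)*31)*(-92) = -81210*31*(-92) = -2517510*(-92) = 231610920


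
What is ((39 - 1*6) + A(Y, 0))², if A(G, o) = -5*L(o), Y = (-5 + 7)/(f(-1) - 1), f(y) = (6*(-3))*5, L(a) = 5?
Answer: 64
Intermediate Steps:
f(y) = -90 (f(y) = -18*5 = -90)
Y = -2/91 (Y = (-5 + 7)/(-90 - 1) = 2/(-91) = 2*(-1/91) = -2/91 ≈ -0.021978)
A(G, o) = -25 (A(G, o) = -5*5 = -25)
((39 - 1*6) + A(Y, 0))² = ((39 - 1*6) - 25)² = ((39 - 6) - 25)² = (33 - 25)² = 8² = 64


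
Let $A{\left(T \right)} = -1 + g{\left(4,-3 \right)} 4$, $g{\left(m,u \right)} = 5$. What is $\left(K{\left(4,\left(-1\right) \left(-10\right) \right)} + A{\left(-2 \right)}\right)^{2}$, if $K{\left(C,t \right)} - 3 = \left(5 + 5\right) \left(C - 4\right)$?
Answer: $484$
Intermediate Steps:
$K{\left(C,t \right)} = -37 + 10 C$ ($K{\left(C,t \right)} = 3 + \left(5 + 5\right) \left(C - 4\right) = 3 + 10 \left(-4 + C\right) = 3 + \left(-40 + 10 C\right) = -37 + 10 C$)
$A{\left(T \right)} = 19$ ($A{\left(T \right)} = -1 + 5 \cdot 4 = -1 + 20 = 19$)
$\left(K{\left(4,\left(-1\right) \left(-10\right) \right)} + A{\left(-2 \right)}\right)^{2} = \left(\left(-37 + 10 \cdot 4\right) + 19\right)^{2} = \left(\left(-37 + 40\right) + 19\right)^{2} = \left(3 + 19\right)^{2} = 22^{2} = 484$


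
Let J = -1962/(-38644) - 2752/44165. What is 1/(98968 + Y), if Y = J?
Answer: 853356130/84454939625561 ≈ 1.0104e-5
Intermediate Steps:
J = -9848279/853356130 (J = -1962*(-1/38644) - 2752*1/44165 = 981/19322 - 2752/44165 = -9848279/853356130 ≈ -0.011541)
Y = -9848279/853356130 ≈ -0.011541
1/(98968 + Y) = 1/(98968 - 9848279/853356130) = 1/(84454939625561/853356130) = 853356130/84454939625561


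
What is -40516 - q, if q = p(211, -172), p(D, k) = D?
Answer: -40727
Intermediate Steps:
q = 211
-40516 - q = -40516 - 1*211 = -40516 - 211 = -40727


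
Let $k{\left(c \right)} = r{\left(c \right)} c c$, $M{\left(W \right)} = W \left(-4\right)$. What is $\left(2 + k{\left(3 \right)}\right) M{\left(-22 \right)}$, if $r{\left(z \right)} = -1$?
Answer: $-616$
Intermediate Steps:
$M{\left(W \right)} = - 4 W$
$k{\left(c \right)} = - c^{2}$ ($k{\left(c \right)} = - c c = - c^{2}$)
$\left(2 + k{\left(3 \right)}\right) M{\left(-22 \right)} = \left(2 - 3^{2}\right) \left(\left(-4\right) \left(-22\right)\right) = \left(2 - 9\right) 88 = \left(-7\right) 88 = -616$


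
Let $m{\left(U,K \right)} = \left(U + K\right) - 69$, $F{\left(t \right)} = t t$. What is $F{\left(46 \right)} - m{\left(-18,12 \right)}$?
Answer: $2191$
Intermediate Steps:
$F{\left(t \right)} = t^{2}$
$m{\left(U,K \right)} = -69 + K + U$ ($m{\left(U,K \right)} = \left(K + U\right) - 69 = -69 + K + U$)
$F{\left(46 \right)} - m{\left(-18,12 \right)} = 46^{2} - \left(-69 + 12 - 18\right) = 2116 - -75 = 2116 + 75 = 2191$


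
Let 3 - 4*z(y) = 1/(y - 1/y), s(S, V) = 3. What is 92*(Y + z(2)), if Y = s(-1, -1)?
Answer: 989/3 ≈ 329.67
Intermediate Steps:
Y = 3
z(y) = ¾ - 1/(4*(y - 1/y))
92*(Y + z(2)) = 92*(3 + (-3 - 1*2 + 3*2²)/(4*(-1 + 2²))) = 92*(3 + (-3 - 2 + 3*4)/(4*(-1 + 4))) = 92*(3 + (¼)*(-3 - 2 + 12)/3) = 92*(3 + (¼)*(⅓)*7) = 92*(3 + 7/12) = 92*(43/12) = 989/3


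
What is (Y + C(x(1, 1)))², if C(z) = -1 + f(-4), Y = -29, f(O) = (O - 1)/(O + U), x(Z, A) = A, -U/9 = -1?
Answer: 961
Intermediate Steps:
U = 9 (U = -9*(-1) = 9)
f(O) = (-1 + O)/(9 + O) (f(O) = (O - 1)/(O + 9) = (-1 + O)/(9 + O))
C(z) = -2 (C(z) = -1 + (-1 - 4)/(9 - 4) = -1 - 5/5 = -1 + (⅕)*(-5) = -1 - 1 = -2)
(Y + C(x(1, 1)))² = (-29 - 2)² = (-31)² = 961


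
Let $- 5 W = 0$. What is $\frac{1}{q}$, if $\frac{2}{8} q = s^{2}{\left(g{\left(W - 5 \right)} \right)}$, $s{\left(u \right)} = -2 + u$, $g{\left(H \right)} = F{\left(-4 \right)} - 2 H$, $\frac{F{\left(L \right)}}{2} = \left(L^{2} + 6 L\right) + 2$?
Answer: $\frac{1}{64} \approx 0.015625$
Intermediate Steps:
$W = 0$ ($W = \left(- \frac{1}{5}\right) 0 = 0$)
$F{\left(L \right)} = 4 + 2 L^{2} + 12 L$ ($F{\left(L \right)} = 2 \left(\left(L^{2} + 6 L\right) + 2\right) = 2 \left(2 + L^{2} + 6 L\right) = 4 + 2 L^{2} + 12 L$)
$g{\left(H \right)} = -12 - 2 H$ ($g{\left(H \right)} = \left(4 + 2 \left(-4\right)^{2} + 12 \left(-4\right)\right) - 2 H = \left(4 + 2 \cdot 16 - 48\right) - 2 H = \left(4 + 32 - 48\right) - 2 H = -12 - 2 H$)
$q = 64$ ($q = 4 \left(-2 - \left(12 + 2 \left(0 - 5\right)\right)\right)^{2} = 4 \left(-2 - 2\right)^{2} = 4 \left(-4\right)^{2} = 4 \cdot 16 = 64$)
$\frac{1}{q} = \frac{1}{64}$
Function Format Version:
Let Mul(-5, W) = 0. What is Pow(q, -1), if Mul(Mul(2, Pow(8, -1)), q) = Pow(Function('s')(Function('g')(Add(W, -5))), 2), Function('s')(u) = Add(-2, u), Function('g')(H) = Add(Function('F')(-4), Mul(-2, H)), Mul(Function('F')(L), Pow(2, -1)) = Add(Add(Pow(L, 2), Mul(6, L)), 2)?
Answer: Rational(1, 64) ≈ 0.015625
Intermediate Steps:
W = 0 (W = Mul(Rational(-1, 5), 0) = 0)
Function('F')(L) = Add(4, Mul(2, Pow(L, 2)), Mul(12, L)) (Function('F')(L) = Mul(2, Add(Add(Pow(L, 2), Mul(6, L)), 2)) = Mul(2, Add(2, Pow(L, 2), Mul(6, L))) = Add(4, Mul(2, Pow(L, 2)), Mul(12, L)))
Function('g')(H) = Add(-12, Mul(-2, H)) (Function('g')(H) = Add(Add(4, Mul(2, Pow(-4, 2)), Mul(12, -4)), Mul(-2, H)) = Add(Add(4, Mul(2, 16), -48), Mul(-2, H)) = Add(Add(4, 32, -48), Mul(-2, H)) = Add(-12, Mul(-2, H)))
q = 64 (q = Mul(4, Pow(Add(-2, Add(-12, Mul(-2, Add(0, -5)))), 2)) = Mul(4, Pow(Add(-2, Add(-12, Mul(-2, -5))), 2)) = Mul(4, Pow(Add(-2, Add(-12, 10)), 2)) = Mul(4, Pow(Add(-2, -2), 2)) = Mul(4, Pow(-4, 2)) = Mul(4, 16) = 64)
Pow(q, -1) = Pow(64, -1) = Rational(1, 64)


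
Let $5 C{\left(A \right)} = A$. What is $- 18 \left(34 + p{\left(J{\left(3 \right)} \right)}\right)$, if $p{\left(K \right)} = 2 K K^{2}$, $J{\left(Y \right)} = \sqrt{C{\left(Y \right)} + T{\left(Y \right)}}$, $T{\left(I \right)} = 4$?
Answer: $-612 - \frac{828 \sqrt{115}}{25} \approx -967.17$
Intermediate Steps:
$C{\left(A \right)} = \frac{A}{5}$
$J{\left(Y \right)} = \sqrt{4 + \frac{Y}{5}}$ ($J{\left(Y \right)} = \sqrt{\frac{Y}{5} + 4} = \sqrt{4 + \frac{Y}{5}}$)
$p{\left(K \right)} = 2 K^{3}$
$- 18 \left(34 + p{\left(J{\left(3 \right)} \right)}\right) = - 18 \left(34 + 2 \left(\frac{\sqrt{100 + 5 \cdot 3}}{5}\right)^{3}\right) = - 18 \left(34 + 2 \left(\frac{\sqrt{100 + 15}}{5}\right)^{3}\right) = - 18 \left(34 + 2 \left(\frac{\sqrt{115}}{5}\right)^{3}\right) = - 18 \left(34 + 2 \frac{23 \sqrt{115}}{25}\right) = - 18 \left(34 + \frac{46 \sqrt{115}}{25}\right) = -612 - \frac{828 \sqrt{115}}{25}$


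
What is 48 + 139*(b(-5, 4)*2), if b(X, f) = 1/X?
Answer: -38/5 ≈ -7.6000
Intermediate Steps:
b(X, f) = 1/X
48 + 139*(b(-5, 4)*2) = 48 + 139*(2/(-5)) = 48 + 139*(-1/5*2) = 48 + 139*(-2/5) = 48 - 278/5 = -38/5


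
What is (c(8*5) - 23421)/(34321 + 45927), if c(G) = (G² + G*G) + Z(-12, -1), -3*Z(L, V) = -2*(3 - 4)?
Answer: -60665/240744 ≈ -0.25199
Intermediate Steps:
Z(L, V) = -⅔ (Z(L, V) = -(-2)*(3 - 4)/3 = -(-2)*(-1)/3 = -⅓*2 = -⅔)
c(G) = -⅔ + 2*G² (c(G) = (G² + G*G) - ⅔ = (G² + G²) - ⅔ = 2*G² - ⅔ = -⅔ + 2*G²)
(c(8*5) - 23421)/(34321 + 45927) = ((-⅔ + 2*(8*5)²) - 23421)/(34321 + 45927) = ((-⅔ + 2*40²) - 23421)/80248 = ((-⅔ + 2*1600) - 23421)*(1/80248) = ((-⅔ + 3200) - 23421)*(1/80248) = (9598/3 - 23421)*(1/80248) = -60665/3*1/80248 = -60665/240744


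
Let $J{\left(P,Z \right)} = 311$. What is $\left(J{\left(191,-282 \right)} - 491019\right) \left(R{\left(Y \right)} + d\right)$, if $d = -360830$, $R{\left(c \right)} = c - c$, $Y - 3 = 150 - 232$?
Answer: $177062167640$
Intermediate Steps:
$Y = -79$ ($Y = 3 + \left(150 - 232\right) = 3 - 82 = -79$)
$R{\left(c \right)} = 0$
$\left(J{\left(191,-282 \right)} - 491019\right) \left(R{\left(Y \right)} + d\right) = \left(311 - 491019\right) \left(0 - 360830\right) = \left(-490708\right) \left(-360830\right) = 177062167640$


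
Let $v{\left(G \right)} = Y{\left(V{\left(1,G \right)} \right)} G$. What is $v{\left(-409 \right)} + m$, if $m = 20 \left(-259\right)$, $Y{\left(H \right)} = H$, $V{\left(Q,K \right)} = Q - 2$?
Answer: $-4771$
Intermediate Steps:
$V{\left(Q,K \right)} = -2 + Q$ ($V{\left(Q,K \right)} = Q - 2 = -2 + Q$)
$v{\left(G \right)} = - G$ ($v{\left(G \right)} = \left(-2 + 1\right) G = - G$)
$m = -5180$
$v{\left(-409 \right)} + m = \left(-1\right) \left(-409\right) - 5180 = 409 - 5180 = -4771$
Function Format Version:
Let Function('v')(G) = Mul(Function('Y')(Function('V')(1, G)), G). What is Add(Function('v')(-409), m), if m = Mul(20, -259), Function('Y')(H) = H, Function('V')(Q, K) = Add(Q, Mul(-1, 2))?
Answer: -4771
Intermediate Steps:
Function('V')(Q, K) = Add(-2, Q) (Function('V')(Q, K) = Add(Q, -2) = Add(-2, Q))
Function('v')(G) = Mul(-1, G) (Function('v')(G) = Mul(Add(-2, 1), G) = Mul(-1, G))
m = -5180
Add(Function('v')(-409), m) = Add(Mul(-1, -409), -5180) = Add(409, -5180) = -4771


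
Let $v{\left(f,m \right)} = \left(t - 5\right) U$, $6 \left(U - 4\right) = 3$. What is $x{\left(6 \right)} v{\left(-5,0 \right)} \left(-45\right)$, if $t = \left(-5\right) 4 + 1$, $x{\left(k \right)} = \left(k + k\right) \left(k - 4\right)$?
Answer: $116640$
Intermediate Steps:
$U = \frac{9}{2}$ ($U = 4 + \frac{1}{6} \cdot 3 = 4 + \frac{1}{2} = \frac{9}{2} \approx 4.5$)
$x{\left(k \right)} = 2 k \left(-4 + k\right)$
$t = -19$ ($t = -20 + 1 = -19$)
$v{\left(f,m \right)} = -108$ ($v{\left(f,m \right)} = \left(-19 - 5\right) \frac{9}{2} = \left(-24\right) \frac{9}{2} = -108$)
$x{\left(6 \right)} v{\left(-5,0 \right)} \left(-45\right) = 2 \cdot 6 \left(-4 + 6\right) \left(-108\right) \left(-45\right) = 2 \cdot 6 \cdot 2 \left(-108\right) \left(-45\right) = 24 \left(-108\right) \left(-45\right) = \left(-2592\right) \left(-45\right) = 116640$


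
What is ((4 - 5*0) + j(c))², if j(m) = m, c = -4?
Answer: 0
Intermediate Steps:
((4 - 5*0) + j(c))² = ((4 - 5*0) - 4)² = ((4 + 0) - 4)² = (4 - 4)² = 0² = 0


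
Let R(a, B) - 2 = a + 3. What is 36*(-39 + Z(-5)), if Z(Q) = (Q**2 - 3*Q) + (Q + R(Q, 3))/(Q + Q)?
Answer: 54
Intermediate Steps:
R(a, B) = 5 + a (R(a, B) = 2 + (a + 3) = 2 + (3 + a) = 5 + a)
Z(Q) = Q**2 - 3*Q + (5 + 2*Q)/(2*Q) (Z(Q) = (Q**2 - 3*Q) + (Q + (5 + Q))/(Q + Q) = (Q**2 - 3*Q) + (5 + 2*Q)/((2*Q)) = (Q**2 - 3*Q) + (5 + 2*Q)*(1/(2*Q)) = (Q**2 - 3*Q) + (5 + 2*Q)/(2*Q) = Q**2 - 3*Q + (5 + 2*Q)/(2*Q))
36*(-39 + Z(-5)) = 36*(-39 + (1 + (-5)**2 - 3*(-5) + (5/2)/(-5))) = 36*(-39 + (1 + 25 + 15 + (5/2)*(-1/5))) = 36*(-39 + (1 + 25 + 15 - 1/2)) = 36*(-39 + 81/2) = 36*(3/2) = 54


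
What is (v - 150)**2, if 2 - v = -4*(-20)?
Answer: 51984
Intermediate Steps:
v = -78 (v = 2 - (-4)*(-20) = 2 - 1*80 = 2 - 80 = -78)
(v - 150)**2 = (-78 - 150)**2 = (-228)**2 = 51984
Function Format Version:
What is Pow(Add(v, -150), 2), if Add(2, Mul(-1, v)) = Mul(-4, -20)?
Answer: 51984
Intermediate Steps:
v = -78 (v = Add(2, Mul(-1, Mul(-4, -20))) = Add(2, Mul(-1, 80)) = Add(2, -80) = -78)
Pow(Add(v, -150), 2) = Pow(Add(-78, -150), 2) = Pow(-228, 2) = 51984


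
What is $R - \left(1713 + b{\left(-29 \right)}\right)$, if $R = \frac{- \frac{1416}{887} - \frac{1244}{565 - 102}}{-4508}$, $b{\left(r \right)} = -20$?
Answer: $- \frac{783583425732}{462837487} \approx -1693.0$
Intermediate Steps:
$R = \frac{439759}{462837487}$ ($R = \left(\left(-1416\right) \frac{1}{887} - \frac{1244}{463}\right) \left(- \frac{1}{4508}\right) = \left(- \frac{1416}{887} - \frac{1244}{463}\right) \left(- \frac{1}{4508}\right) = \left(- \frac{1759036}{410681}\right) \left(- \frac{1}{4508}\right) = \frac{439759}{462837487} \approx 0.00095014$)
$R - \left(1713 + b{\left(-29 \right)}\right) = \frac{439759}{462837487} - 1693 = - \frac{783583425732}{462837487}$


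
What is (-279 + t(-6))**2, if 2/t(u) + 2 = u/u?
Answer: 78961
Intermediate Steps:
t(u) = -2 (t(u) = 2/(-2 + u/u) = 2/(-2 + 1) = 2/(-1) = 2*(-1) = -2)
(-279 + t(-6))**2 = (-279 - 2)**2 = (-281)**2 = 78961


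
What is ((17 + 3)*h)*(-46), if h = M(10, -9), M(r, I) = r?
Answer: -9200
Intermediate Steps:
h = 10
((17 + 3)*h)*(-46) = ((17 + 3)*10)*(-46) = (20*10)*(-46) = 200*(-46) = -9200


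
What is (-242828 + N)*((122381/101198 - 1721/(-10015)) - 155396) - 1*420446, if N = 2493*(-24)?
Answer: 4766614216819140640/101349797 ≈ 4.7031e+10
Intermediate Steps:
N = -59832
(-242828 + N)*((122381/101198 - 1721/(-10015)) - 155396) - 1*420446 = (-242828 - 59832)*((122381/101198 - 1721/(-10015)) - 155396) - 1*420446 = -302660*((122381*(1/101198) - 1721*(-1/10015)) - 155396) - 420446 = -302660*((122381/101198 + 1721/10015) - 155396) - 420446 = -302660*(1399807473/1013497970 - 155396) - 420446 = -302660*(-157492130738647/1013497970) - 420446 = 4766656828935890102/101349797 - 420446 = 4766614216819140640/101349797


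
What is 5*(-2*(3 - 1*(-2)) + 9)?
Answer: -5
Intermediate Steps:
5*(-2*(3 - 1*(-2)) + 9) = 5*(-2*(3 + 2) + 9) = 5*(-2*5 + 9) = 5*(-10 + 9) = 5*(-1) = -5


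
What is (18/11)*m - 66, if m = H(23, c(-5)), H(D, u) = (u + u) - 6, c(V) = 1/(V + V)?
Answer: -4188/55 ≈ -76.146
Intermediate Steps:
c(V) = 1/(2*V)
H(D, u) = -6 + 2*u (H(D, u) = 2*u - 6 = -6 + 2*u)
m = -31/5 (m = -6 + 2*((1/2)/(-5)) = -6 + 2*((1/2)*(-1/5)) = -6 + 2*(-1/10) = -6 - 1/5 = -31/5 ≈ -6.2000)
(18/11)*m - 66 = (18/11)*(-31/5) - 66 = -558/55 - 66 = -4188/55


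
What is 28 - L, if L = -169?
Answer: 197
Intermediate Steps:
28 - L = 28 - 1*(-169) = 28 + 169 = 197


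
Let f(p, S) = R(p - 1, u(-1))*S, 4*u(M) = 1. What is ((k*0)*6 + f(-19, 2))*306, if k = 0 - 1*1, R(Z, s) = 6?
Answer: 3672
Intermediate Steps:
u(M) = 1/4 (u(M) = (1/4)*1 = 1/4)
f(p, S) = 6*S
k = -1 (k = 0 - 1 = -1)
((k*0)*6 + f(-19, 2))*306 = (-1*0*6 + 6*2)*306 = (0*6 + 12)*306 = (0 + 12)*306 = 12*306 = 3672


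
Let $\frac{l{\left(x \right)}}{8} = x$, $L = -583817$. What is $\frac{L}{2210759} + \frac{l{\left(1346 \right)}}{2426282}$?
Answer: $- \frac{696349612741}{2681962384019} \approx -0.25964$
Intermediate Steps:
$l{\left(x \right)} = 8 x$
$\frac{L}{2210759} + \frac{l{\left(1346 \right)}}{2426282} = - \frac{583817}{2210759} + \frac{8 \cdot 1346}{2426282} = \left(-583817\right) \frac{1}{2210759} + 10768 \cdot \frac{1}{2426282} = - \frac{583817}{2210759} + \frac{5384}{1213141} = - \frac{696349612741}{2681962384019}$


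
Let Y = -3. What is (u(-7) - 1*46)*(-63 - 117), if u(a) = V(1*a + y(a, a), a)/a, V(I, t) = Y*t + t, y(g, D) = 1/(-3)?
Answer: 8640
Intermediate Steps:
y(g, D) = -1/3
V(I, t) = -2*t (V(I, t) = -3*t + t = -2*t)
u(a) = -2 (u(a) = (-2*a)/a = -2)
(u(-7) - 1*46)*(-63 - 117) = (-2 - 1*46)*(-63 - 117) = (-2 - 46)*(-180) = -48*(-180) = 8640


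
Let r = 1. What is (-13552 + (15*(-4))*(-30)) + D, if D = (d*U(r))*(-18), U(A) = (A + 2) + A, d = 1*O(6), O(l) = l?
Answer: -12184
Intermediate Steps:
d = 6 (d = 1*6 = 6)
U(A) = 2 + 2*A (U(A) = (2 + A) + A = 2 + 2*A)
D = -432 (D = (6*(2 + 2*1))*(-18) = (6*(2 + 2))*(-18) = (6*4)*(-18) = 24*(-18) = -432)
(-13552 + (15*(-4))*(-30)) + D = (-13552 + (15*(-4))*(-30)) - 432 = (-13552 - 60*(-30)) - 432 = (-13552 + 1800) - 432 = -11752 - 432 = -12184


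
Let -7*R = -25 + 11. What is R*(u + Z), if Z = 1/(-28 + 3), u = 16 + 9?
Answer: 1248/25 ≈ 49.920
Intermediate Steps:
u = 25
R = 2 (R = -(-25 + 11)/7 = -⅐*(-14) = 2)
Z = -1/25 (Z = 1/(-25) = -1/25 ≈ -0.040000)
R*(u + Z) = 2*(25 - 1/25) = 2*(624/25) = 1248/25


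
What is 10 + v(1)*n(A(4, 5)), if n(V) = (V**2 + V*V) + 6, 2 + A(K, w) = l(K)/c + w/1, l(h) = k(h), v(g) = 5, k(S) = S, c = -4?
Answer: 80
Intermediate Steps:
l(h) = h
A(K, w) = -2 + w - K/4 (A(K, w) = -2 + (K/(-4) + w/1) = -2 + (K*(-1/4) + w*1) = -2 + (-K/4 + w) = -2 + (w - K/4) = -2 + w - K/4)
n(V) = 6 + 2*V**2 (n(V) = (V**2 + V**2) + 6 = 2*V**2 + 6 = 6 + 2*V**2)
10 + v(1)*n(A(4, 5)) = 10 + 5*(6 + 2*(-2 + 5 - 1/4*4)**2) = 10 + 5*(6 + 2*(-2 + 5 - 1)**2) = 10 + 5*(6 + 2*2**2) = 10 + 5*(6 + 2*4) = 10 + 5*(6 + 8) = 10 + 5*14 = 10 + 70 = 80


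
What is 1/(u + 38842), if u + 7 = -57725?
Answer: -1/18890 ≈ -5.2938e-5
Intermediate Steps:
u = -57732 (u = -7 - 57725 = -57732)
1/(u + 38842) = 1/(-57732 + 38842) = 1/(-18890) = -1/18890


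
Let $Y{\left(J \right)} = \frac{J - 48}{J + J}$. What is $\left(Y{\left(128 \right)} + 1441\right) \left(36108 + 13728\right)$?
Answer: $\frac{287316999}{4} \approx 7.1829 \cdot 10^{7}$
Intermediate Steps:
$Y{\left(J \right)} = \frac{-48 + J}{2 J}$
$\left(Y{\left(128 \right)} + 1441\right) \left(36108 + 13728\right) = \left(\frac{-48 + 128}{2 \cdot 128} + 1441\right) \left(36108 + 13728\right) = \left(\frac{1}{2} \cdot \frac{1}{128} \cdot 80 + 1441\right) 49836 = \left(\frac{5}{16} + 1441\right) 49836 = \frac{23061}{16} \cdot 49836 = \frac{287316999}{4}$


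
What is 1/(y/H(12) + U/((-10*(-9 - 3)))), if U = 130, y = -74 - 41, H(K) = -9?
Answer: 36/499 ≈ 0.072144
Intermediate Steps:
y = -115
1/(y/H(12) + U/((-10*(-9 - 3)))) = 1/(-115/(-9) + 130/((-10*(-9 - 3)))) = 1/(-115*(-⅑) + 130/((-10*(-12)))) = 1/(115/9 + 130/120) = 1/(115/9 + 130*(1/120)) = 1/(115/9 + 13/12) = 1/(499/36) = 36/499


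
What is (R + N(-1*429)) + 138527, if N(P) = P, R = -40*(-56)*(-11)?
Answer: 113458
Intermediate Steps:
R = -24640 (R = 2240*(-11) = -24640)
(R + N(-1*429)) + 138527 = (-24640 - 1*429) + 138527 = (-24640 - 429) + 138527 = -25069 + 138527 = 113458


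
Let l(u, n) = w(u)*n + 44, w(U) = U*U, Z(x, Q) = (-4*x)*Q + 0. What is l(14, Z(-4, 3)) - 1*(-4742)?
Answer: 14194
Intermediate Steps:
Z(x, Q) = -4*Q*x (Z(x, Q) = -4*Q*x + 0 = -4*Q*x)
w(U) = U²
l(u, n) = 44 + n*u² (l(u, n) = u²*n + 44 = n*u² + 44 = 44 + n*u²)
l(14, Z(-4, 3)) - 1*(-4742) = (44 - 4*3*(-4)*14²) - 1*(-4742) = (44 + 48*196) + 4742 = (44 + 9408) + 4742 = 9452 + 4742 = 14194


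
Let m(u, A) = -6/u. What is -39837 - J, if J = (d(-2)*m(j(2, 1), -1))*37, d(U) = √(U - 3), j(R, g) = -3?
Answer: -39837 - 74*I*√5 ≈ -39837.0 - 165.47*I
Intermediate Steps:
d(U) = √(-3 + U)
J = 74*I*√5 (J = (√(-3 - 2)*(-6/(-3)))*37 = (√(-5)*(-6*(-⅓)))*37 = ((I*√5)*2)*37 = (2*I*√5)*37 = 74*I*√5 ≈ 165.47*I)
-39837 - J = -39837 - 74*I*√5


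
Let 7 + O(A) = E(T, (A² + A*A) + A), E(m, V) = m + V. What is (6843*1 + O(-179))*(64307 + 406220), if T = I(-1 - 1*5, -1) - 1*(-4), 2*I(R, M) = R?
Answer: 33285079980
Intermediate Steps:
I(R, M) = R/2
T = 1 (T = (-1 - 1*5)/2 - 1*(-4) = (-1 - 5)/2 + 4 = (½)*(-6) + 4 = -3 + 4 = 1)
E(m, V) = V + m
O(A) = -6 + A + 2*A² (O(A) = -7 + (((A² + A*A) + A) + 1) = -7 + (((A² + A²) + A) + 1) = -7 + ((2*A² + A) + 1) = -7 + ((A + 2*A²) + 1) = -7 + (1 + A + 2*A²) = -6 + A + 2*A²)
(6843*1 + O(-179))*(64307 + 406220) = (6843*1 + (-6 - 179*(1 + 2*(-179))))*(64307 + 406220) = (6843 + (-6 - 179*(1 - 358)))*470527 = (6843 + (-6 - 179*(-357)))*470527 = (6843 + (-6 + 63903))*470527 = (6843 + 63897)*470527 = 70740*470527 = 33285079980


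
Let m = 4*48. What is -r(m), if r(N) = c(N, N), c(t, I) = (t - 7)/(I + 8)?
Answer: -37/40 ≈ -0.92500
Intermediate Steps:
c(t, I) = (-7 + t)/(8 + I)
m = 192
r(N) = (-7 + N)/(8 + N)
-r(m) = -(-7 + 192)/(8 + 192) = -185/200 = -1*37/40 = -37/40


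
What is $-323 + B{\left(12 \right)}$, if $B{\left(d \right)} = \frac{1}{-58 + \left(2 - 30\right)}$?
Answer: $- \frac{27779}{86} \approx -323.01$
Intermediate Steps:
$B{\left(d \right)} = - \frac{1}{86}$ ($B{\left(d \right)} = \frac{1}{-58 + \left(2 - 30\right)} = \frac{1}{-58 - 28} = \frac{1}{-86} = - \frac{1}{86}$)
$-323 + B{\left(12 \right)} = -323 - \frac{1}{86} = - \frac{27779}{86}$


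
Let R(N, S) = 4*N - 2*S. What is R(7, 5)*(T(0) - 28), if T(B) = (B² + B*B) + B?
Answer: -504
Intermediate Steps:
T(B) = B + 2*B² (T(B) = (B² + B²) + B = 2*B² + B = B + 2*B²)
R(N, S) = -2*S + 4*N
R(7, 5)*(T(0) - 28) = (-2*5 + 4*7)*(0*(1 + 2*0) - 28) = (-10 + 28)*(0*(1 + 0) - 28) = 18*(0*1 - 28) = 18*(0 - 28) = 18*(-28) = -504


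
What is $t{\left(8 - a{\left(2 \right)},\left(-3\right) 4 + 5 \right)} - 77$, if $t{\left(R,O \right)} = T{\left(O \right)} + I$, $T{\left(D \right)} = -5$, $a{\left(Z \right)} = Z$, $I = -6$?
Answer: $-88$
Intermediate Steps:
$t{\left(R,O \right)} = -11$ ($t{\left(R,O \right)} = -5 - 6 = -11$)
$t{\left(8 - a{\left(2 \right)},\left(-3\right) 4 + 5 \right)} - 77 = -11 - 77 = -88$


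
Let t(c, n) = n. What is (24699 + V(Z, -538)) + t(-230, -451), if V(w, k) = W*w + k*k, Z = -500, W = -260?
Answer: 443692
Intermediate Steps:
V(w, k) = k**2 - 260*w (V(w, k) = -260*w + k*k = -260*w + k**2 = k**2 - 260*w)
(24699 + V(Z, -538)) + t(-230, -451) = (24699 + ((-538)**2 - 260*(-500))) - 451 = (24699 + (289444 + 130000)) - 451 = (24699 + 419444) - 451 = 444143 - 451 = 443692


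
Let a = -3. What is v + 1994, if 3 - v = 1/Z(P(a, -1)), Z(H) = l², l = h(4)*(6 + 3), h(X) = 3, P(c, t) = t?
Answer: 1455812/729 ≈ 1997.0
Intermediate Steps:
l = 27 (l = 3*(6 + 3) = 3*9 = 27)
Z(H) = 729 (Z(H) = 27² = 729)
v = 2186/729 (v = 3 - 1/729 = 2186/729 ≈ 2.9986)
v + 1994 = 2186/729 + 1994 = 1455812/729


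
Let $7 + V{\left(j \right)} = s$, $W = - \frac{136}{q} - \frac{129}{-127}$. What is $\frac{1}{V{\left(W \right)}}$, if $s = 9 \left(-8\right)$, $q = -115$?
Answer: $- \frac{1}{79} \approx -0.012658$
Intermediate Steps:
$s = -72$
$W = \frac{32107}{14605}$ ($W = - \frac{136}{-115} - \frac{129}{-127} = \left(-136\right) \left(- \frac{1}{115}\right) - - \frac{129}{127} = \frac{136}{115} + \frac{129}{127} = \frac{32107}{14605} \approx 2.1984$)
$V{\left(j \right)} = -79$ ($V{\left(j \right)} = -7 - 72 = -79$)
$\frac{1}{V{\left(W \right)}} = \frac{1}{-79} = - \frac{1}{79}$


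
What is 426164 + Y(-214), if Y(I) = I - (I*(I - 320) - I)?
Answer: 311460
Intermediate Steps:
Y(I) = 2*I - I*(-320 + I) (Y(I) = I - (I*(-320 + I) - I) = I - (-I + I*(-320 + I)) = I + (I - I*(-320 + I)) = 2*I - I*(-320 + I))
426164 + Y(-214) = 426164 - 214*(322 - 1*(-214)) = 426164 - 214*(322 + 214) = 426164 - 214*536 = 426164 - 114704 = 311460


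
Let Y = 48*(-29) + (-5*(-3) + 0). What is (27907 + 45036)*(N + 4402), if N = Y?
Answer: 220652575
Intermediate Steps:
Y = -1377 (Y = -1392 + (15 + 0) = -1392 + 15 = -1377)
N = -1377
(27907 + 45036)*(N + 4402) = (27907 + 45036)*(-1377 + 4402) = 72943*3025 = 220652575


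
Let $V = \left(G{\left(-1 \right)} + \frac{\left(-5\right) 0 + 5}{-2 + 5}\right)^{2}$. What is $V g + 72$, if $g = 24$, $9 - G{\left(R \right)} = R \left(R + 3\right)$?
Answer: $\frac{11768}{3} \approx 3922.7$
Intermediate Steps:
$G{\left(R \right)} = 9 - R \left(3 + R\right)$ ($G{\left(R \right)} = 9 - R \left(R + 3\right) = 9 - R \left(3 + R\right)$)
$V = \frac{1444}{9}$ ($V = \left(\left(9 - \left(-1\right)^{2} - -3\right) + \frac{\left(-5\right) 0 + 5}{-2 + 5}\right)^{2} = \left(\left(9 - 1 + 3\right) + \frac{0 + 5}{3}\right)^{2} = \left(\left(9 - 1 + 3\right) + 5 \cdot \frac{1}{3}\right)^{2} = \left(11 + \frac{5}{3}\right)^{2} = \left(\frac{38}{3}\right)^{2} = \frac{1444}{9} \approx 160.44$)
$V g + 72 = \frac{1444}{9} \cdot 24 + 72 = \frac{11552}{3} + 72 = \frac{11768}{3}$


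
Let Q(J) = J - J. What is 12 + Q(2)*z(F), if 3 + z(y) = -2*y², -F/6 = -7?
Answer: 12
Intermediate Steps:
Q(J) = 0
F = 42 (F = -6*(-7) = 42)
z(y) = -3 - 2*y²
12 + Q(2)*z(F) = 12 + 0*(-3 - 2*42²) = 12 + 0*(-3 - 2*1764) = 12 + 0*(-3 - 3528) = 12 + 0*(-3531) = 12 + 0 = 12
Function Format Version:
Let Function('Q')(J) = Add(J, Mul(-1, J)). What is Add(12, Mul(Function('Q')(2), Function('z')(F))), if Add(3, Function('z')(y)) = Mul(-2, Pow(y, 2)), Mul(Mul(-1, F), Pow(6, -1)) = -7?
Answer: 12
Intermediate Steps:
Function('Q')(J) = 0
F = 42 (F = Mul(-6, -7) = 42)
Function('z')(y) = Add(-3, Mul(-2, Pow(y, 2)))
Add(12, Mul(Function('Q')(2), Function('z')(F))) = Add(12, Mul(0, Add(-3, Mul(-2, Pow(42, 2))))) = Add(12, Mul(0, Add(-3, Mul(-2, 1764)))) = Add(12, Mul(0, Add(-3, -3528))) = Add(12, Mul(0, -3531)) = Add(12, 0) = 12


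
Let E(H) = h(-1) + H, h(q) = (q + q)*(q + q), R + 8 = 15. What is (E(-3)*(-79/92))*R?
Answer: -553/92 ≈ -6.0109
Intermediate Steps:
R = 7 (R = -8 + 15 = 7)
h(q) = 4*q**2 (h(q) = (2*q)*(2*q) = 4*q**2)
E(H) = 4 + H (E(H) = 4*(-1)**2 + H = 4*1 + H = 4 + H)
(E(-3)*(-79/92))*R = ((4 - 3)*(-79/92))*7 = (1*(-79*1/92))*7 = (1*(-79/92))*7 = -79/92*7 = -553/92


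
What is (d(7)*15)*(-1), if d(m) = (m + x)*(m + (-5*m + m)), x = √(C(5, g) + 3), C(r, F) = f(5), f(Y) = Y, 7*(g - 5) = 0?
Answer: 2205 + 630*√2 ≈ 3096.0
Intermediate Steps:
g = 5 (g = 5 + (⅐)*0 = 5 + 0 = 5)
C(r, F) = 5
x = 2*√2 (x = √(5 + 3) = √8 = 2*√2 ≈ 2.8284)
d(m) = -3*m*(m + 2*√2) (d(m) = (m + 2*√2)*(m + (-5*m + m)) = (m + 2*√2)*(m - 4*m) = (m + 2*√2)*(-3*m) = -3*m*(m + 2*√2))
(d(7)*15)*(-1) = (-3*7*(7 + 2*√2)*15)*(-1) = ((-147 - 42*√2)*15)*(-1) = (-2205 - 630*√2)*(-1) = 2205 + 630*√2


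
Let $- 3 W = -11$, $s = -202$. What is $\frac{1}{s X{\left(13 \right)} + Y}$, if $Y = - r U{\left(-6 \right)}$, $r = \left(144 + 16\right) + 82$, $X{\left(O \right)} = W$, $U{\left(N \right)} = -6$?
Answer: $\frac{3}{2134} \approx 0.0014058$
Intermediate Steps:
$W = \frac{11}{3}$ ($W = \left(- \frac{1}{3}\right) \left(-11\right) = \frac{11}{3} \approx 3.6667$)
$X{\left(O \right)} = \frac{11}{3}$
$r = 242$ ($r = 160 + 82 = 242$)
$Y = 1452$ ($Y = - 242 \left(-6\right) = \left(-1\right) \left(-1452\right) = 1452$)
$\frac{1}{s X{\left(13 \right)} + Y} = \frac{1}{\left(-202\right) \frac{11}{3} + 1452} = \frac{1}{- \frac{2222}{3} + 1452} = \frac{1}{\frac{2134}{3}} = \frac{3}{2134}$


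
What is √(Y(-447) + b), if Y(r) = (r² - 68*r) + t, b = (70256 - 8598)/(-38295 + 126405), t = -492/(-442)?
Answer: √2424658735451582630/3245385 ≈ 479.80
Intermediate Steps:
t = 246/221 (t = -492*(-1/442) = 246/221 ≈ 1.1131)
b = 30829/44055 (b = 61658/88110 = 61658*(1/88110) = 30829/44055 ≈ 0.69978)
Y(r) = 246/221 + r² - 68*r (Y(r) = (r² - 68*r) + 246/221 = 246/221 + r² - 68*r)
√(Y(-447) + b) = √((246/221 + (-447)² - 68*(-447)) + 30829/44055) = √((246/221 + 199809 + 30396) + 30829/44055) = √(50875551/221 + 30829/44055) = √(2241329212514/9736155) = √2424658735451582630/3245385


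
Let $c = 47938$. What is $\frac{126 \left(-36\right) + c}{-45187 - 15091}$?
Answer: $- \frac{21701}{30139} \approx -0.72003$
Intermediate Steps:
$\frac{126 \left(-36\right) + c}{-45187 - 15091} = \frac{126 \left(-36\right) + 47938}{-45187 - 15091} = \frac{-4536 + 47938}{-60278} = 43402 \left(- \frac{1}{60278}\right) = - \frac{21701}{30139}$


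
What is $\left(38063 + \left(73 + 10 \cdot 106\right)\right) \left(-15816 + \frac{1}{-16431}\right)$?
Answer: $- \frac{10185970231612}{16431} \approx -6.1992 \cdot 10^{8}$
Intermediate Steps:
$\left(38063 + \left(73 + 10 \cdot 106\right)\right) \left(-15816 + \frac{1}{-16431}\right) = \left(38063 + \left(73 + 1060\right)\right) \left(-15816 - \frac{1}{16431}\right) = \left(38063 + 1133\right) \left(- \frac{259872697}{16431}\right) = 39196 \left(- \frac{259872697}{16431}\right) = - \frac{10185970231612}{16431}$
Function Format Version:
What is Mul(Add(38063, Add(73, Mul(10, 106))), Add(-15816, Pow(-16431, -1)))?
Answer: Rational(-10185970231612, 16431) ≈ -6.1992e+8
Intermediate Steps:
Mul(Add(38063, Add(73, Mul(10, 106))), Add(-15816, Pow(-16431, -1))) = Mul(Add(38063, Add(73, 1060)), Add(-15816, Rational(-1, 16431))) = Mul(Add(38063, 1133), Rational(-259872697, 16431)) = Mul(39196, Rational(-259872697, 16431)) = Rational(-10185970231612, 16431)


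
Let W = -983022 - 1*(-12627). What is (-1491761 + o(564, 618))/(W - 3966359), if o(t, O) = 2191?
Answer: 744785/2468377 ≈ 0.30173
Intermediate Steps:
W = -970395 (W = -983022 + 12627 = -970395)
(-1491761 + o(564, 618))/(W - 3966359) = (-1491761 + 2191)/(-970395 - 3966359) = -1489570/(-4936754) = -1489570*(-1/4936754) = 744785/2468377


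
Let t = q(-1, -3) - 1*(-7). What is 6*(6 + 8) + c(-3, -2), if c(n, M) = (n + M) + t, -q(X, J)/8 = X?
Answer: 94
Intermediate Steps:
q(X, J) = -8*X
t = 15 (t = -8*(-1) - 1*(-7) = 8 + 7 = 15)
c(n, M) = 15 + M + n (c(n, M) = (n + M) + 15 = (M + n) + 15 = 15 + M + n)
6*(6 + 8) + c(-3, -2) = 6*(6 + 8) + (15 - 2 - 3) = 6*14 + 10 = 84 + 10 = 94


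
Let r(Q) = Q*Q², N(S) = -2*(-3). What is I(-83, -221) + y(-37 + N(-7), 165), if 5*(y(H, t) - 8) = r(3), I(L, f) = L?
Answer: -348/5 ≈ -69.600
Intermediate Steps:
N(S) = 6
r(Q) = Q³
y(H, t) = 67/5 (y(H, t) = 8 + (⅕)*3³ = 8 + (⅕)*27 = 8 + 27/5 = 67/5)
I(-83, -221) + y(-37 + N(-7), 165) = -83 + 67/5 = -348/5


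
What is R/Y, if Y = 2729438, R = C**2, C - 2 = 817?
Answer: 670761/2729438 ≈ 0.24575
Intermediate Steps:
C = 819 (C = 2 + 817 = 819)
R = 670761 (R = 819**2 = 670761)
R/Y = 670761/2729438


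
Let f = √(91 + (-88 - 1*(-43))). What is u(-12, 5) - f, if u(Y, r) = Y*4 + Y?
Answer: -60 - √46 ≈ -66.782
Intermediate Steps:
u(Y, r) = 5*Y (u(Y, r) = 4*Y + Y = 5*Y)
f = √46 (f = √(91 + (-88 + 43)) = √(91 - 45) = √46 ≈ 6.7823)
u(-12, 5) - f = 5*(-12) - √46 = -60 - √46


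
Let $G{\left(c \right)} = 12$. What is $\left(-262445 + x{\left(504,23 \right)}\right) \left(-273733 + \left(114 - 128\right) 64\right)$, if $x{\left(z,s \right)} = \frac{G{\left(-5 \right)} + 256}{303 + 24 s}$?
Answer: $\frac{20541352719401}{285} \approx 7.2075 \cdot 10^{10}$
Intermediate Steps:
$x{\left(z,s \right)} = \frac{268}{303 + 24 s}$ ($x{\left(z,s \right)} = \frac{12 + 256}{303 + 24 s} = \frac{268}{303 + 24 s}$)
$\left(-262445 + x{\left(504,23 \right)}\right) \left(-273733 + \left(114 - 128\right) 64\right) = \left(-262445 + \frac{268}{3 \left(101 + 8 \cdot 23\right)}\right) \left(-273733 + \left(114 - 128\right) 64\right) = \left(-262445 + \frac{268}{3 \left(101 + 184\right)}\right) \left(-273733 - 896\right) = \left(-262445 + \frac{268}{3 \cdot 285}\right) \left(-273733 - 896\right) = \left(-262445 + \frac{268}{3} \cdot \frac{1}{285}\right) \left(-274629\right) = \left(-262445 + \frac{268}{855}\right) \left(-274629\right) = \left(- \frac{224390207}{855}\right) \left(-274629\right) = \frac{20541352719401}{285}$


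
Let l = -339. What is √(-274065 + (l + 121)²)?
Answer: I*√226541 ≈ 475.96*I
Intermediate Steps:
√(-274065 + (l + 121)²) = √(-274065 + (-339 + 121)²) = √(-274065 + (-218)²) = √(-274065 + 47524) = √(-226541) = I*√226541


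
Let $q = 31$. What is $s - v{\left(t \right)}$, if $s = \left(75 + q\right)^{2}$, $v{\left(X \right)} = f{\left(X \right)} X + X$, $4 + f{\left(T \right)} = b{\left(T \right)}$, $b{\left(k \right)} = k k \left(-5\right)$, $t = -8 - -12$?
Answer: $11568$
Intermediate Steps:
$t = 4$ ($t = -8 + 12 = 4$)
$b{\left(k \right)} = - 5 k^{2}$ ($b{\left(k \right)} = k^{2} \left(-5\right) = - 5 k^{2}$)
$f{\left(T \right)} = -4 - 5 T^{2}$
$v{\left(X \right)} = X + X \left(-4 - 5 X^{2}\right)$ ($v{\left(X \right)} = \left(-4 - 5 X^{2}\right) X + X = X \left(-4 - 5 X^{2}\right) + X = X + X \left(-4 - 5 X^{2}\right)$)
$s = 11236$ ($s = \left(75 + 31\right)^{2} = 106^{2} = 11236$)
$s - v{\left(t \right)} = 11236 - \left(-1\right) 4 \left(3 + 5 \cdot 4^{2}\right) = 11236 - \left(-1\right) 4 \left(3 + 5 \cdot 16\right) = 11236 - \left(-1\right) 4 \left(3 + 80\right) = 11236 - \left(-1\right) 4 \cdot 83 = 11236 - -332 = 11236 + 332 = 11568$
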